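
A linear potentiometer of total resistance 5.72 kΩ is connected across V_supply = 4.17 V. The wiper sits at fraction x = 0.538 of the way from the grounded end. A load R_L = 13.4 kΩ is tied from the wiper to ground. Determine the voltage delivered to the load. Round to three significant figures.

V_out ≈ 2.03 V

The pot divides into 2.643 kΩ above the wiper and 3.077 kΩ below.
R_L loads the lower segment: effective lower R = 2.503 kΩ.
Then V_out = V_supply · 2.503/(2.643 + 2.503) = 2.028 V.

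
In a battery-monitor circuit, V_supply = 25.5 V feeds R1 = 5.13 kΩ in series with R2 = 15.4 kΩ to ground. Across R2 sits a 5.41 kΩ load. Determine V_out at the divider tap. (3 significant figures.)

The load sits in parallel with R2, giving an effective lower resistance R2' = R2·R_L/(R2+R_L) = 4.004 kΩ.
Voltage divider with the loaded lower leg: V_out = 25.5 × 4.004/(5.13 + 4.004) = 25.5 × 0.4383 = 11.18 V.

V_out ≈ 11.2 V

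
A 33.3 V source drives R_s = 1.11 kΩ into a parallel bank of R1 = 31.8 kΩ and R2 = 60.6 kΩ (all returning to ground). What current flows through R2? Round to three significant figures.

Combine the parallel branches: R_p = (1/31.8 + 1/60.6)⁻¹ = 20.86 kΩ.
Node voltage V_A = V_DC · R_p/(R_s + R_p) = 33.3 × 0.9495 = 31.62 V.
Branch current I = V_A/R2 = 31.62/60.6 = 0.5217 mA.
(Check via current divider: I_total = 1.516 mA; share G_k/ΣG = 0.3442 → same result.)

I ≈ 0.522 mA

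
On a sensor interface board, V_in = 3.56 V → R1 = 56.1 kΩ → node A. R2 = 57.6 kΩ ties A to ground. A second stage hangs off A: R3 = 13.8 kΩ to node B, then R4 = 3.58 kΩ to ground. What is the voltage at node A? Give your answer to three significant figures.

The second stage (R3 + R4 = 17.38 kΩ) loads node A in parallel with R2.
R2 ‖ (R3+R4) = 13.35 kΩ.
V_A = 3.56 × 13.35/(56.1 + 13.35) = 0.6844 V.

V_A ≈ 0.684 V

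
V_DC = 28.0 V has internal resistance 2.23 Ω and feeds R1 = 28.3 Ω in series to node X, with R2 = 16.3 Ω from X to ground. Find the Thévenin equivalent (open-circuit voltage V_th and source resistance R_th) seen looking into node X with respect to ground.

V_th ≈ 9.75 V, R_th ≈ 10.6 Ω

R1' = 2.23 + 28.3 = 30.53 Ω (source resistance + R1).
With X open, the divider is unloaded: V_th = 28.0 × 16.3/46.83 = 9.746 V.
Looking into X with the source shorted: R_th = R1'·R2/(R1'+R2) = 30.53 × 16.3/46.83 = 10.63 Ω.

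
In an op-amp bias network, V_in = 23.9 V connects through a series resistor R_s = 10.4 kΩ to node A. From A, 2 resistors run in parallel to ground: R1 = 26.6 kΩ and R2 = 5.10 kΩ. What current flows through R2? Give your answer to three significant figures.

I ≈ 1.37 mA

Equivalent of the parallel group: R_p = 4.279 kΩ.
V_A by voltage divider: V_A = 23.9 × 4.279/(10.4 + 4.279) = 6.968 V.
I(R2) = V_A / R2 = 6.968/5.10 = 1.366 mA.
(Equivalently: I_total = 1.628 mA, then current-divider fraction G_k/ΣG = 0.8391.)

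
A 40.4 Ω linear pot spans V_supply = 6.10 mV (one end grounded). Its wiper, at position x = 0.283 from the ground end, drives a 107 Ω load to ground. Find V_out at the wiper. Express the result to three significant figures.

The pot divides into 28.97 Ω above the wiper and 11.43 Ω below.
Lower segment in parallel with the load: 11.43 ‖ 107 = 10.33 Ω.
V_out = 6.10 × 10.33/(28.97 + 10.33) = 1.603 mV.
(Unloaded: V_out = x·V_supply = 1.73 mV.)

V_out ≈ 1.60 mV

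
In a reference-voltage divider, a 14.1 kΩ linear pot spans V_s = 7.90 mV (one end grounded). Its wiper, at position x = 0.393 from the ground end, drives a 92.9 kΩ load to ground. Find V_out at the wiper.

V_out ≈ 3.00 mV

The pot divides into 8.559 kΩ above the wiper and 5.541 kΩ below.
R_L loads the lower segment: effective lower R = 5.229 kΩ.
Then V_out = V_s · 5.229/(8.559 + 5.229) = 2.996 mV.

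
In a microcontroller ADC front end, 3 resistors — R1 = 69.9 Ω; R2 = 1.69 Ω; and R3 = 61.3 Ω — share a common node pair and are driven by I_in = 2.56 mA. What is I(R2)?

I ≈ 2.43 mA

Conductances: ΣG = 1/69.9 + 1/1.69 + 1/61.3 = 0.6223 (1/Ω).
By the current-divider rule, I = I_in · G_k/ΣG = 2.56 × 0.9508 = 2.434 mA.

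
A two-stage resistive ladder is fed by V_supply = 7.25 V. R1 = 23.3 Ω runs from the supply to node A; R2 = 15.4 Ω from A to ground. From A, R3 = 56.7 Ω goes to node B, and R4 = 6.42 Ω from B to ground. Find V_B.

V_B ≈ 0.256 V

Node A sees R2 in parallel with the series input of stage 2, R3 + R4 = 63.12 Ω.
R2 ‖ (R3+R4) = 12.38 Ω.
First divider: V_A = V_supply · 12.38/(23.3 + 12.38) = 2.516 V.
V_B = V_A × 0.1017 = 0.2559 V.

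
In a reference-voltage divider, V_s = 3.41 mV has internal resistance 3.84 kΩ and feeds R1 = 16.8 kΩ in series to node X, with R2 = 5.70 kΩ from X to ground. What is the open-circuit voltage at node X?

R1' = 3.84 + 16.8 = 20.64 kΩ (source resistance + R1).
V_th is the unloaded tap voltage: V_s · R2/(R1'+R2) = 3.41 × 0.2164 = 0.7379 mV.

V_th ≈ 0.738 mV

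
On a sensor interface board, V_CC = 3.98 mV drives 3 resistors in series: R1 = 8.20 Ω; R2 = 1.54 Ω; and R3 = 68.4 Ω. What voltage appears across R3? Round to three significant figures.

ΣR = 8.20 + 1.54 + 68.4 = 78.14 Ω.
By the voltage-divider rule, V = 3.98 × 68.40/78.14 = 3.484 mV.

V ≈ 3.48 mV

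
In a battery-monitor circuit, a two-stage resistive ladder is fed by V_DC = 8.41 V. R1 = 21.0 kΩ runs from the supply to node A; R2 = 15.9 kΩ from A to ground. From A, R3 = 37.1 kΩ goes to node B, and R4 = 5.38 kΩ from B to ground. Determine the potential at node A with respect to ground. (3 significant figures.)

V_A ≈ 2.99 V

Looking into the second stage from A: R3 + R4 = 42.48 kΩ appears in parallel with R2.
Effective lower resistance at A: R2 ‖ 42.48 = 11.57 kΩ.
V_A = 8.41 × 11.57/(21.0 + 11.57) = 2.987 V.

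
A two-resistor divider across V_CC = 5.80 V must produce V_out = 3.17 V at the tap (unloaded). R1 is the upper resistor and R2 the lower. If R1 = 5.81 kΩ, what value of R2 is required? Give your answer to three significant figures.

V_out/V_CC = R2/(R1+R2) = 0.5466.
So R2 = R1 · V_out/(V_CC − V_out) = 5.81 × 3.17/(5.80 − 3.17) = 5.81 × 1.205 = 7.003 kΩ.

R2 ≈ 7.00 kΩ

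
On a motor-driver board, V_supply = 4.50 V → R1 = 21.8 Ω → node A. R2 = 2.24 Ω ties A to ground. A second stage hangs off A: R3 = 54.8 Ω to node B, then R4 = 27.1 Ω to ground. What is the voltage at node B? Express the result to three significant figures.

V_B ≈ 0.135 V

Node A sees R2 in parallel with the series input of stage 2, R3 + R4 = 81.90 Ω.
R2 ‖ (R3+R4) = 2.180 Ω.
So V_A = 4.50 × 0.09092 = 0.4092 V.
Then the unloaded second divider: V_B = V_A × R4/(R3+R4) = 0.4092 × 0.3309 = 0.1354 V.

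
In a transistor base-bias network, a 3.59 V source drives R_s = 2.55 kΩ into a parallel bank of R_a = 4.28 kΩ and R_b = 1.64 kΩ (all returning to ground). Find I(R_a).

I ≈ 0.266 mA

Parallel bank: R_p = 1/(1/4.28 + 1/1.64) = 1.186 kΩ.
V_A by voltage divider: V_A = 3.59 × 1.186/(2.55 + 1.186) = 1.139 V.
I(R_a) = V_A / R_a = 1.139/4.28 = 0.2662 mA.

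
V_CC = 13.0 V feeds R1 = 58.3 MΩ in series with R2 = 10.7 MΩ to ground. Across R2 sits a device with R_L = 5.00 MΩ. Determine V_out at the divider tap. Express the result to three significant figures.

First combine the lower leg with the load: R2 ‖ R_L = 3.408 MΩ.
Then V_out = V_CC · R2'/(R1 + R2') = 13.0 × 3.408/61.71 = 0.7179 V.

V_out ≈ 0.718 V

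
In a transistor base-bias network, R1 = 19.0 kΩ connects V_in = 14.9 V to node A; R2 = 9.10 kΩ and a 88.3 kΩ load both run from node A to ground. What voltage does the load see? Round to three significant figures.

V_out ≈ 4.51 V

The load sits in parallel with R2, giving an effective lower resistance R2' = R2·R_L/(R2+R_L) = 8.250 kΩ.
Now apply the divider: V_out = 14.9 × 0.3027 = 4.511 V.
(Unloaded it would be 4.83 V; the load pulls it down.)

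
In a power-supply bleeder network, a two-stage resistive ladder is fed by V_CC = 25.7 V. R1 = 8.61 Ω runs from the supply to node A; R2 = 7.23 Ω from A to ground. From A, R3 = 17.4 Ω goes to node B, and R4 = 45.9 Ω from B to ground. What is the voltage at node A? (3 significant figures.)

V_A ≈ 11.0 V

Looking into the second stage from A: R3 + R4 = 63.30 Ω appears in parallel with R2.
Effective lower resistance at A: R2 ‖ 63.30 = 6.489 Ω.
First divider: V_A = V_CC · 6.489/(8.61 + 6.489) = 11.04 V.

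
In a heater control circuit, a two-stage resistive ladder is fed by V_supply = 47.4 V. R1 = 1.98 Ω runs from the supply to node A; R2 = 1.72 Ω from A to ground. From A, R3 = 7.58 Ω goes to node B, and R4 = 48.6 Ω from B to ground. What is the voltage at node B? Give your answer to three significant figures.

Node A sees R2 in parallel with the series input of stage 2, R3 + R4 = 56.18 Ω.
Effective lower resistance at A: R2 ‖ 56.18 = 1.669 Ω.
First divider: V_A = V_supply · 1.669/(1.98 + 1.669) = 21.68 V.
Then the unloaded second divider: V_B = V_A × R4/(R3+R4) = 21.68 × 0.8651 = 18.75 V.

V_B ≈ 18.8 V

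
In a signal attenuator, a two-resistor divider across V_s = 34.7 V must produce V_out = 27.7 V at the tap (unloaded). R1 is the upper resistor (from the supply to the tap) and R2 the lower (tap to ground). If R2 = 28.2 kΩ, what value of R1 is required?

The divider ratio is R2/(R1+R2) = 27.7/34.7 = 0.7983.
So R1 = R2 · (V_s/V_out − 1) = 28.2 × (34.7/27.7 − 1) = 28.2 × 0.2527 = 7.126 kΩ.

R1 ≈ 7.13 kΩ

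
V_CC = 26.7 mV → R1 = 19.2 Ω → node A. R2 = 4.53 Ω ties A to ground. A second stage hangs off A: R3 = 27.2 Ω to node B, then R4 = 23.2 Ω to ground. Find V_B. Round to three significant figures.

Looking into the second stage from A: R3 + R4 = 50.40 Ω appears in parallel with R2.
Effective lower resistance at A: R2 ‖ 50.40 = 4.156 Ω.
First divider: V_A = V_CC · 4.156/(19.2 + 4.156) = 4.751 mV.
V_B = V_A × 0.4603 = 2.187 mV.

V_B ≈ 2.19 mV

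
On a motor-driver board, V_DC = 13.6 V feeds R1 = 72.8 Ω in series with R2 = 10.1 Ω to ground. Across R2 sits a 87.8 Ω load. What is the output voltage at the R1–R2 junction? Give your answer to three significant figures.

The load sits in parallel with R2, giving an effective lower resistance R2' = R2·R_L/(R2+R_L) = 9.058 Ω.
Voltage divider with the loaded lower leg: V_out = 13.6 × 9.058/(72.8 + 9.058) = 13.6 × 0.1107 = 1.505 V.

V_out ≈ 1.50 V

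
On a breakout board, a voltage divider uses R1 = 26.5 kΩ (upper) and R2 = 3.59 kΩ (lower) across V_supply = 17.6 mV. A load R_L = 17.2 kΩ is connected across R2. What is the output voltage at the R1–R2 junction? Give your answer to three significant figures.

V_out ≈ 1.77 mV

The load sits in parallel with R2, giving an effective lower resistance R2' = R2·R_L/(R2+R_L) = 2.970 kΩ.
Then V_out = V_supply · R2'/(R1 + R2') = 17.6 × 2.970/29.47 = 1.774 mV.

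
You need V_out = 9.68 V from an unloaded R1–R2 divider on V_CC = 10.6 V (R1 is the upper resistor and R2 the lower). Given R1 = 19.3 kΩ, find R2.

The divider ratio is R2/(R1+R2) = 9.68/10.6 = 0.9132.
Rearranging, R2 = R1·k/(1−k) = 19.3 × 10.52 = 203.1 kΩ.

R2 ≈ 203 kΩ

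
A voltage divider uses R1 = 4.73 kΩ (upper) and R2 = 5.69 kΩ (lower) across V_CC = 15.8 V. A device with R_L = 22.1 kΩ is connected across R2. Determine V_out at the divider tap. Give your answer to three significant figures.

V_out ≈ 7.72 V

R2 ‖ R_L = (5.69 × 22.1)/(5.69 + 22.1) = 4.525 kΩ.
Now apply the divider: V_out = 15.8 × 0.4889 = 7.725 V.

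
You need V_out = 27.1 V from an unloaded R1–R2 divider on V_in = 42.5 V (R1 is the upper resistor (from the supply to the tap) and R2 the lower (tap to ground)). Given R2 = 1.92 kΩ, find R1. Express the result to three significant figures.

Required fraction k = V_out/V_in = 0.6376.
So R1 = R2 · (V_in/V_out − 1) = 1.92 × (42.5/27.1 − 1) = 1.92 × 0.5683 = 1.091 kΩ.

R1 ≈ 1.09 kΩ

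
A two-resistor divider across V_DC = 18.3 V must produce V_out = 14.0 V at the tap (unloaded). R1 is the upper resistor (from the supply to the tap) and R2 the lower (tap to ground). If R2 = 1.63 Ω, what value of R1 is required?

Required fraction k = V_out/V_DC = 0.7650.
Rearranging, R1 = R2·(1−k)/k = 1.63 × 0.3071 = 0.5006 Ω.

R1 ≈ 0.501 Ω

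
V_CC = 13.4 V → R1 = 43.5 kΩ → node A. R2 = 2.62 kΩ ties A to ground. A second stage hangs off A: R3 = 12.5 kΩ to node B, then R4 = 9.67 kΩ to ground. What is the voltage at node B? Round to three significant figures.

V_B ≈ 0.299 V

The second stage (R3 + R4 = 22.17 kΩ) loads node A in parallel with R2.
R2 ‖ (R3+R4) = 2.343 kΩ.
First divider: V_A = V_CC · 2.343/(43.5 + 2.343) = 0.6849 V.
V_B = V_A × 0.4362 = 0.2987 V.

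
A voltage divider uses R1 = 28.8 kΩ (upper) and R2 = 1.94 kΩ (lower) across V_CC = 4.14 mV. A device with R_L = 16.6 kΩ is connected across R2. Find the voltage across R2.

V_out ≈ 0.235 mV

First combine the lower leg with the load: R2 ‖ R_L = 1.737 kΩ.
Then V_out = V_CC · R2'/(R1 + R2') = 4.14 × 1.737/30.54 = 0.2355 mV.
(Unloaded it would be 0.261 mV; the load pulls it down.)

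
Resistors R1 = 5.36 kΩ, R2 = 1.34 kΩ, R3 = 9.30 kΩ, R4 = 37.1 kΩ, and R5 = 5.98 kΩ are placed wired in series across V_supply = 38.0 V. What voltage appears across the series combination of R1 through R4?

ΣR = 5.36 + 1.34 + 9.30 + 37.1 + 5.98 = 59.08 kΩ.
R_{R1..R4} = 5.36 + 1.34 + 9.30 + 37.1 = 53.10 kΩ.
Voltage divider: V = V_supply · (53.10 / 59.08) = 38.0 × 0.8988 = 34.15 V.

V ≈ 34.2 V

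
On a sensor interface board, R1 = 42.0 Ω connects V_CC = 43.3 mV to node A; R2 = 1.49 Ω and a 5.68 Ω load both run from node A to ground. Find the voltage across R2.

The load sits in parallel with R2, giving an effective lower resistance R2' = R2·R_L/(R2+R_L) = 1.180 Ω.
Voltage divider with the loaded lower leg: V_out = 43.3 × 1.180/(42.0 + 1.180) = 43.3 × 0.02734 = 1.184 mV.

V_out ≈ 1.18 mV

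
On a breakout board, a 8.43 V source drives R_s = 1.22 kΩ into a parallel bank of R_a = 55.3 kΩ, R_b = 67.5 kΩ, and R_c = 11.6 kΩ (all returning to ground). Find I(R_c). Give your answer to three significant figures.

Combine the parallel branches: R_p = (1/55.3 + 1/67.5 + 1/11.6)⁻¹ = 8.396 kΩ.
Node voltage V_A = V_in · R_p/(R_s + R_p) = 8.43 × 0.8731 = 7.360 V.
Branch current I = V_A/R_c = 7.360/11.6 = 0.6345 mA.

I ≈ 0.635 mA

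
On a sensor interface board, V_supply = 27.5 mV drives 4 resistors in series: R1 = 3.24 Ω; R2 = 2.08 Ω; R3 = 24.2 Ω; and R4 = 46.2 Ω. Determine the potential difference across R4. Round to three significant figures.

V ≈ 16.8 mV

Total series resistance ΣR = 3.24 + 2.08 + 24.2 + 46.2 = 75.72 Ω.
By the voltage-divider rule, V = 27.5 × 46.20/75.72 = 16.78 mV.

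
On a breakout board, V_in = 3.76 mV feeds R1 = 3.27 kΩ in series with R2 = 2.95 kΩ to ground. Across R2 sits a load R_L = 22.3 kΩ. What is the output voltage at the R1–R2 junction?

V_out ≈ 1.67 mV

The load sits in parallel with R2, giving an effective lower resistance R2' = R2·R_L/(R2+R_L) = 2.605 kΩ.
Then V_out = V_in · R2'/(R1 + R2') = 3.76 × 2.605/5.875 = 1.667 mV.
(Unloaded it would be 1.78 mV; the load pulls it down.)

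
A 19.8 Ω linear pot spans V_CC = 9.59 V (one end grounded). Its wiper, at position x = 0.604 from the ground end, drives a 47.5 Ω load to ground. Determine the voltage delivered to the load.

Split the track: R_lower = x·R_p = 11.96 Ω, R_upper = (1−x)·R_p = 7.841 Ω.
Lower segment in parallel with the load: 11.96 ‖ 47.5 = 9.554 Ω.
V_out = 9.59 × 9.554/(7.841 + 9.554) = 5.267 V.
(Unloaded: V_out = x·V_CC = 5.79 V.)

V_out ≈ 5.27 V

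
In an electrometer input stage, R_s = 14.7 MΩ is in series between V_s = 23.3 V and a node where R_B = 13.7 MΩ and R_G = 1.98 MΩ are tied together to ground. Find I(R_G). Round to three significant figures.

I ≈ 1.24 µA

Parallel bank: R_p = 1/(1/13.7 + 1/1.98) = 1.730 MΩ.
V_A by voltage divider: V_A = 23.3 × 1.730/(14.7 + 1.730) = 2.453 V.
I(R_G) = V_A / R_G = 2.453/1.98 = 1.239 µA.
(Check via current divider: I_total = 1.418 µA; share G_k/ΣG = 0.8737 → same result.)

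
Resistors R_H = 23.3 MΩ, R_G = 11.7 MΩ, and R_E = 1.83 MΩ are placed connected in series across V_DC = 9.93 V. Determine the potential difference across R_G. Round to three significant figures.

V ≈ 3.15 V

Series total: ΣR = 23.3 + 11.7 + 1.83 = 36.83 MΩ.
Voltage divider: V = V_DC · (11.70 / 36.83) = 9.93 × 0.3177 = 3.155 V.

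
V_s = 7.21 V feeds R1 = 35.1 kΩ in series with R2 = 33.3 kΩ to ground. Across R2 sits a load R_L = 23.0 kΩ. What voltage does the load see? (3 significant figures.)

First combine the lower leg with the load: R2 ‖ R_L = 13.60 kΩ.
Then V_out = V_s · R2'/(R1 + R2') = 7.21 × 13.60/48.70 = 2.014 V.

V_out ≈ 2.01 V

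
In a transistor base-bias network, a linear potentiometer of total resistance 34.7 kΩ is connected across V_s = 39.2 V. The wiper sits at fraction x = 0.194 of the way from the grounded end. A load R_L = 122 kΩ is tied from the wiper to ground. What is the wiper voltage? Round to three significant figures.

The pot divides into 27.97 kΩ above the wiper and 6.732 kΩ below.
(x·R_p) ‖ R_L = 6.380 kΩ.
Loaded-divider output: V_out = 39.2 × 0.1857 = 7.281 V.

V_out ≈ 7.28 V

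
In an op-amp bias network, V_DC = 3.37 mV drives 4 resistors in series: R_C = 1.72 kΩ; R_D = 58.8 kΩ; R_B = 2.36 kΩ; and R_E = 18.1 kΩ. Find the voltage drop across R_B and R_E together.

V ≈ 0.851 mV

Total series resistance ΣR = 1.72 + 58.8 + 2.36 + 18.1 = 80.98 kΩ.
R_{R_B..R_E} = 2.36 + 18.1 = 20.46 kΩ.
V = V_DC · R/ΣR = 3.37 × 0.2527 = 0.8514 mV.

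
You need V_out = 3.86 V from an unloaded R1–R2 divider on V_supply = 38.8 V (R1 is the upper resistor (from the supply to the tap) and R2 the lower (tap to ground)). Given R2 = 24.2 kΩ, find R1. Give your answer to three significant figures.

V_out/V_supply = R2/(R1+R2) = 0.09948.
Rearranging, R1 = R2·(1−k)/k = 24.2 × 9.052 = 219.1 kΩ.

R1 ≈ 219 kΩ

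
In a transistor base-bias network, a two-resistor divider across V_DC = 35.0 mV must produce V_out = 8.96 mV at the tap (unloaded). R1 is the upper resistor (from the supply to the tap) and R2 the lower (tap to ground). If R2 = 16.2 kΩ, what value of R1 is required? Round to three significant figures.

The divider ratio is R2/(R1+R2) = 8.96/35.0 = 0.2560.
So R1 = R2 · (V_DC/V_out − 1) = 16.2 × (35.0/8.96 − 1) = 16.2 × 2.906 = 47.08 kΩ.

R1 ≈ 47.1 kΩ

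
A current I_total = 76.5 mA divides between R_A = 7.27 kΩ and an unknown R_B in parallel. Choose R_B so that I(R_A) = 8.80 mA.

R_B ≈ 0.945 kΩ

In a two-way split, I_A/I_total = R_B/(R_A + R_B).
8.80/76.5 = R_B/(R_A + R_B) → R_B = R_A · (0.1150)/(1 − 0.1150) = 7.27 × 0.1300 = 0.9450 kΩ.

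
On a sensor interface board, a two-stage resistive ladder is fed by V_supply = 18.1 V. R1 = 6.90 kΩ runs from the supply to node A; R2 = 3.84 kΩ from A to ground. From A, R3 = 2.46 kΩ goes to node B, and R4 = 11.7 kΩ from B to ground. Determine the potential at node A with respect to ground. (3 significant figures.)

The second stage (R3 + R4 = 14.16 kΩ) loads node A in parallel with R2.
Effective lower resistance at A: R2 ‖ 14.16 = 3.021 kΩ.
First divider: V_A = V_supply · 3.021/(6.90 + 3.021) = 5.511 V.

V_A ≈ 5.51 V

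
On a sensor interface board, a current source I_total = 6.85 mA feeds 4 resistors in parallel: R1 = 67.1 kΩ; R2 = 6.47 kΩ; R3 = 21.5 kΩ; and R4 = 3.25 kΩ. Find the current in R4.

I ≈ 4.02 mA

Conductances: ΣG = 1/67.1 + 1/6.47 + 1/21.5 + 1/3.25 = 0.5237 (1/kΩ).
Current divider: I(R4) = I_total · G_k/ΣG = 6.85 × (0.3077/0.5237) = 6.85 × 0.5876 = 4.025 mA.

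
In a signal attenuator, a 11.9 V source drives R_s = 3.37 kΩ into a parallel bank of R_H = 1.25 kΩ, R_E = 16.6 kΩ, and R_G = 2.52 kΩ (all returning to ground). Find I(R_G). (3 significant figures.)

Equivalent of the parallel group: R_p = 0.7955 kΩ.
V_A by voltage divider: V_A = 11.9 × 0.7955/(3.37 + 0.7955) = 2.273 V.
I(R_G) = V_A / R_G = 2.273/2.52 = 0.9018 mA.
(Check via current divider: I_total = 2.857 mA; share G_k/ΣG = 0.3157 → same result.)

I ≈ 0.902 mA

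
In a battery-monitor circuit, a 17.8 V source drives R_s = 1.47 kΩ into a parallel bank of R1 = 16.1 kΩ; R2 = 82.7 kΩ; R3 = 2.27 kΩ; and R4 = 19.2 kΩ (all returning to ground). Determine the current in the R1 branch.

Parallel bank: R_p = 1/(1/16.1 + 1/82.7 + 1/2.27 + 1/19.2) = 1.764 kΩ.
Node voltage V_A = V_CC · R_p/(R_s + R_p) = 17.8 × 0.5455 = 9.710 V.
Branch current I = V_A/R1 = 9.710/16.1 = 0.6031 mA.

I ≈ 0.603 mA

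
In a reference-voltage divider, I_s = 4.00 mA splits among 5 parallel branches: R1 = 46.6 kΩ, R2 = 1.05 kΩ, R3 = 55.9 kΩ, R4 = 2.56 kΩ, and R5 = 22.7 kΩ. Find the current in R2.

I ≈ 2.67 mA

Total conductance ΣG = 1/46.6 + 1/1.05 + 1/55.9 + 1/2.56 + 1/22.7 = 1.426 (units of 1/kΩ).
R2 takes the fraction G_k/ΣG = 0.9524/1.426 = 0.6677, so I = 4.00 × 0.6677 = 2.671 mA.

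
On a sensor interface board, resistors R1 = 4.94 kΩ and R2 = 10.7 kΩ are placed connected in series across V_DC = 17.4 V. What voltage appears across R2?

V ≈ 11.9 V

Series total: ΣR = 4.94 + 10.7 = 15.64 kΩ.
V = V_DC · R/ΣR = 17.4 × 0.6841 = 11.90 V.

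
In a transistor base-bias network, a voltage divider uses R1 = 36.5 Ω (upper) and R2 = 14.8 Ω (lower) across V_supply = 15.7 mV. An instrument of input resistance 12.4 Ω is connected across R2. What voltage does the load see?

V_out ≈ 2.45 mV

First combine the lower leg with the load: R2 ‖ R_L = 6.747 Ω.
Then V_out = V_supply · R2'/(R1 + R2') = 15.7 × 6.747/43.25 = 2.449 mV.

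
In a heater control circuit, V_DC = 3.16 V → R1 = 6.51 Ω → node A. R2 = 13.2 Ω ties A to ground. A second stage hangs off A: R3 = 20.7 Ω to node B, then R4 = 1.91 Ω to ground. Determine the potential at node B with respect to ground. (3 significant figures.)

V_B ≈ 0.150 V

Node A sees R2 in parallel with the series input of stage 2, R3 + R4 = 22.61 Ω.
Effective lower resistance at A: R2 ‖ 22.61 = 8.334 Ω.
So V_A = 3.16 × 0.5614 = 1.774 V.
Then the unloaded second divider: V_B = V_A × R4/(R3+R4) = 1.774 × 0.08448 = 0.1499 V.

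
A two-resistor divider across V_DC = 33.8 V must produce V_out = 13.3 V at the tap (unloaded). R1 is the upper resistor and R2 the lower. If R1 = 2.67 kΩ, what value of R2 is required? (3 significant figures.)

Required fraction k = V_out/V_DC = 0.3935.
R2 = R1 · 0.3935/(1 − 0.3935) = 1.732 kΩ.

R2 ≈ 1.73 kΩ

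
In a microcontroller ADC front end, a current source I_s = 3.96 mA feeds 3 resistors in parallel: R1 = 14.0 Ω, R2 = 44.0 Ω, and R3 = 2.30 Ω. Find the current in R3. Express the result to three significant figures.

I ≈ 3.26 mA

ΣG = 1/14.0 + 1/44.0 + 1/2.30 = 0.5289.
Current divider: I(R3) = I_s · G_k/ΣG = 3.96 × (0.4348/0.5289) = 3.96 × 0.8220 = 3.255 mA.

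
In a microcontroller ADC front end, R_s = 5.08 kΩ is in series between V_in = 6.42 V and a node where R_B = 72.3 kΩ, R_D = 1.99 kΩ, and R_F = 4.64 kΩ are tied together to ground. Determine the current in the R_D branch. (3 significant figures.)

Equivalent of the parallel group: R_p = 1.366 kΩ.
V_A = 6.42 × 1.366/6.446 = 1.361 V.
I(R_D) = V_A / R_D = 1.361/1.99 = 0.6838 mA.

I ≈ 0.684 mA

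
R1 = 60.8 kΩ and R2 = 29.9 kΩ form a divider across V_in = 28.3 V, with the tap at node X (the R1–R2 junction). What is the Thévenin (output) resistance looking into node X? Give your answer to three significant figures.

R_th ≈ 20.0 kΩ

Looking into X with the source shorted: R_th = R1·R2/(R1+R2) = 60.80 × 29.9/90.70 = 20.04 kΩ.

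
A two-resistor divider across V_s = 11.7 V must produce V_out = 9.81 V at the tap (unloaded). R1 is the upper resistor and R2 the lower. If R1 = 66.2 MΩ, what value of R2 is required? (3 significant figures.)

R2 ≈ 344 MΩ

Required fraction k = V_out/V_s = 0.8385.
Rearranging, R2 = R1·k/(1−k) = 66.2 × 5.190 = 343.6 MΩ.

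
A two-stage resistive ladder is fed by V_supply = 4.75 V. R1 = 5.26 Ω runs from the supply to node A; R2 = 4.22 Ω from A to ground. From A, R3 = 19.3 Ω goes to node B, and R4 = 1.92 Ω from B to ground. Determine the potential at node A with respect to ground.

V_A ≈ 1.90 V

Node A sees R2 in parallel with the series input of stage 2, R3 + R4 = 21.22 Ω.
R2 ‖ (R3+R4) = 3.520 Ω.
V_A = 4.75 × 3.520/(5.26 + 3.520) = 1.904 V.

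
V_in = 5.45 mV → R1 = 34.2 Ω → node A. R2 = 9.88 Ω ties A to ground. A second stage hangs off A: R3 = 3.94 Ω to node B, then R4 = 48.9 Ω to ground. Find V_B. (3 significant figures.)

V_B ≈ 0.987 mV

Node A sees R2 in parallel with the series input of stage 2, R3 + R4 = 52.84 Ω.
Effective lower resistance at A: R2 ‖ 52.84 = 8.324 Ω.
First divider: V_A = V_in · 8.324/(34.2 + 8.324) = 1.067 mV.
V_B = V_A × 0.9254 = 0.9872 mV.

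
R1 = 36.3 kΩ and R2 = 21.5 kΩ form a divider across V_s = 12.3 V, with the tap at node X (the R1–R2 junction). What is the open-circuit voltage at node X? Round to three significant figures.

With X open, the divider is unloaded: V_th = 12.3 × 21.5/57.80 = 4.575 V.

V_th ≈ 4.58 V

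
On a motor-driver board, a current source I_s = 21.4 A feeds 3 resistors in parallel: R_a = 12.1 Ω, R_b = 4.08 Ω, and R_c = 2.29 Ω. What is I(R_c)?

ΣG = 1/12.1 + 1/4.08 + 1/2.29 = 0.7644.
R_c takes the fraction G_k/ΣG = 0.4367/0.7644 = 0.5713, so I = 21.4 × 0.5713 = 12.22 A.

I ≈ 12.2 A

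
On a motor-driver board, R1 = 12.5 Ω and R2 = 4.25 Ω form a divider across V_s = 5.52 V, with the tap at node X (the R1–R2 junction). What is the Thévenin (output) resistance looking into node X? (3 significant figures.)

Looking into X with the source shorted: R_th = R1·R2/(R1+R2) = 12.50 × 4.25/16.75 = 3.172 Ω.

R_th ≈ 3.17 Ω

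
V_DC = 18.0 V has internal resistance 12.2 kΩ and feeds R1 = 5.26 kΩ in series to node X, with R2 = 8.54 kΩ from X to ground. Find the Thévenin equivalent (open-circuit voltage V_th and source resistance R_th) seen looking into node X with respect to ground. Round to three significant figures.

V_th ≈ 5.91 V, R_th ≈ 5.73 kΩ

R1' = 12.2 + 5.26 = 17.46 kΩ (source resistance + R1).
V_th is the unloaded tap voltage: V_DC · R2/(R1'+R2) = 18.0 × 0.3285 = 5.912 V.
With V_DC suppressed (replaced by a short), R_th = R1' ‖ R2 = (17.46 × 8.54)/(17.46 + 8.54) = 5.735 kΩ.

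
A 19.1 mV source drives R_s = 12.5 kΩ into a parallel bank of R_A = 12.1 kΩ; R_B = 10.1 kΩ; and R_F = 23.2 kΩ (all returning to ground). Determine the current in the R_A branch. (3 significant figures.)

I ≈ 0.414 µA

Parallel bank: R_p = 1/(1/12.1 + 1/10.1 + 1/23.2) = 4.449 kΩ.
V_A = 19.1 × 4.449/16.95 = 5.014 mV.
Branch current I = V_A/R_A = 5.014/12.1 = 0.4144 µA.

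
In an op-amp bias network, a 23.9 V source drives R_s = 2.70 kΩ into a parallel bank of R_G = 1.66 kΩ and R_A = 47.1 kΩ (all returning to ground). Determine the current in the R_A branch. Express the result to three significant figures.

I ≈ 0.189 mA

Combine the parallel branches: R_p = (1/1.66 + 1/47.1)⁻¹ = 1.603 kΩ.
V_A by voltage divider: V_A = 23.9 × 1.603/(2.70 + 1.603) = 8.905 V.
Branch current I = V_A/R_A = 8.905/47.1 = 0.1891 mA.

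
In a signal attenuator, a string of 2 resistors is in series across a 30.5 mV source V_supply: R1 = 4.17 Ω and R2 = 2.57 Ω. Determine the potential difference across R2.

V ≈ 11.6 mV

ΣR = 4.17 + 2.57 = 6.740 Ω.
V = V_supply · R/ΣR = 30.5 × 0.3813 = 11.63 mV.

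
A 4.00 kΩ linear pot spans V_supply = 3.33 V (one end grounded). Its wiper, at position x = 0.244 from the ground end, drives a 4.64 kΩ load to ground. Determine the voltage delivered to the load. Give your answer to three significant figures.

Split the track: R_lower = x·R_p = 0.9760 kΩ, R_upper = (1−x)·R_p = 3.024 kΩ.
Lower segment in parallel with the load: 0.9760 ‖ 4.64 = 0.8064 kΩ.
Then V_out = V_supply · 0.8064/(3.024 + 0.8064) = 0.7010 V.

V_out ≈ 0.701 V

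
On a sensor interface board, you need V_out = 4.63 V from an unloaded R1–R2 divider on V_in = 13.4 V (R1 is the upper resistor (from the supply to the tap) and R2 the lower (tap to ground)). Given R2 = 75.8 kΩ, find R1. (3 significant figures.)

V_out/V_in = R2/(R1+R2) = 0.3455.
So R1 = R2 · (V_in/V_out − 1) = 75.8 × (13.4/4.63 − 1) = 75.8 × 1.894 = 143.6 kΩ.

R1 ≈ 144 kΩ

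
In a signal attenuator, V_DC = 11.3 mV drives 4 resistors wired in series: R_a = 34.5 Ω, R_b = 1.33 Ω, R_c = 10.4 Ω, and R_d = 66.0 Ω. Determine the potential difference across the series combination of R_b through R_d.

V ≈ 7.83 mV

Total series resistance ΣR = 34.5 + 1.33 + 10.4 + 66.0 = 112.2 Ω.
R_{R_b..R_d} = 1.33 + 10.4 + 66.0 = 77.73 Ω.
V = V_DC · R/ΣR = 11.3 × 0.6926 = 7.826 mV.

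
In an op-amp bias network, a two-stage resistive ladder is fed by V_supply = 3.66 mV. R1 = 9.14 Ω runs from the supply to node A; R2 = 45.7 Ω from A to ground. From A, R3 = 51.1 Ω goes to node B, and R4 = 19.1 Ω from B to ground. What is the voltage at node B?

Looking into the second stage from A: R3 + R4 = 70.20 Ω appears in parallel with R2.
R2 ‖ (R3+R4) = 27.68 Ω.
So V_A = 3.66 × 0.7518 = 2.751 mV.
Stage 2 is unloaded, so V_B = V_A · R4/(R3+R4) = 2.751 × 19.1/70.20 = 0.7486 mV.

V_B ≈ 0.749 mV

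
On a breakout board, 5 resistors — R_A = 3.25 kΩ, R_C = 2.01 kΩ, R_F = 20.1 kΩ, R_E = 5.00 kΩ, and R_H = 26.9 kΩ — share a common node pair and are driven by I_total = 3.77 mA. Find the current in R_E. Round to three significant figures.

I ≈ 0.690 mA

ΣG = 1/3.25 + 1/2.01 + 1/20.1 + 1/5.00 + 1/26.9 = 1.092.
Current divider: I(R_E) = I_total · G_k/ΣG = 3.77 × (0.2000/1.092) = 3.77 × 0.1831 = 0.6904 mA.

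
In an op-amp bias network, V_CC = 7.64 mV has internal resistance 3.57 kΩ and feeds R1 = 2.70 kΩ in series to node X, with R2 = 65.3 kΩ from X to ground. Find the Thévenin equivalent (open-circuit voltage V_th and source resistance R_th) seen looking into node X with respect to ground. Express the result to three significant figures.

V_th ≈ 6.97 mV, R_th ≈ 5.72 kΩ

R1' = 3.57 + 2.70 = 6.270 kΩ (source resistance + R1).
With X open, the divider is unloaded: V_th = 7.64 × 65.3/71.57 = 6.971 mV.
Zeroing V_CC shorts the top of R1' to ground, so R_th = R1' ‖ R2 = 5.721 kΩ.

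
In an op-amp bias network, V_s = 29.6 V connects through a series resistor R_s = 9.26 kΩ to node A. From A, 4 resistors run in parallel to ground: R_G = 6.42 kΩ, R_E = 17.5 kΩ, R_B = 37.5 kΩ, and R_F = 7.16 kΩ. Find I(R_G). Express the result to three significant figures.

I ≈ 1.02 mA

Combine the parallel branches: R_p = (1/6.42 + 1/17.5 + 1/37.5 + 1/7.16)⁻¹ = 2.637 kΩ.
V_A = 29.6 × 2.637/11.90 = 6.561 V.
I(R_G) = V_A / R_G = 6.561/6.42 = 1.022 mA.
(Check via current divider: I_total = 2.488 mA; share G_k/ΣG = 0.4107 → same result.)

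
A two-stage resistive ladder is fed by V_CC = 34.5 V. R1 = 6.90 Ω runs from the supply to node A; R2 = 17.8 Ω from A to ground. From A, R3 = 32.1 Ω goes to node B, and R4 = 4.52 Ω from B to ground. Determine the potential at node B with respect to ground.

V_B ≈ 2.70 V

Node A sees R2 in parallel with the series input of stage 2, R3 + R4 = 36.62 Ω.
R2 ‖ (R3+R4) = 11.98 Ω.
First divider: V_A = V_CC · 11.98/(6.90 + 11.98) = 21.89 V.
Stage 2 is unloaded, so V_B = V_A · R4/(R3+R4) = 21.89 × 4.52/36.62 = 2.702 V.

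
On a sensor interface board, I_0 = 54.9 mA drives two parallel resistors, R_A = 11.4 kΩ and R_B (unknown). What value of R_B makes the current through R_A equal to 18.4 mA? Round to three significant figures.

In a two-way split, I_A/I_0 = R_B/(R_A + R_B).
With f = 0.3352, R_B = R_A · f/(1−f) = 11.4 × 0.5041 = 5.747 kΩ.

R_B ≈ 5.75 kΩ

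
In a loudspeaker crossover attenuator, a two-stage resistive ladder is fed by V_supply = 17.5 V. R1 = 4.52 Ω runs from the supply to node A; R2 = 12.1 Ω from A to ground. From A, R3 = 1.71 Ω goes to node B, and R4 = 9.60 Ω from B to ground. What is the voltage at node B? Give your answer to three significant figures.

Node A sees R2 in parallel with the series input of stage 2, R3 + R4 = 11.31 Ω.
R2 ‖ (R3+R4) = 5.846 Ω.
First divider: V_A = V_supply · 5.846/(4.52 + 5.846) = 9.869 V.
Then the unloaded second divider: V_B = V_A × R4/(R3+R4) = 9.869 × 0.8488 = 8.377 V.

V_B ≈ 8.38 V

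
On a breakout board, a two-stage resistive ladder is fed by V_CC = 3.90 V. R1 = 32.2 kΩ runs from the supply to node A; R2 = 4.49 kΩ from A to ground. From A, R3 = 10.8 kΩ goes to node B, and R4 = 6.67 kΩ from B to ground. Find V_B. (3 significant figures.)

V_B ≈ 0.149 V

Node A sees R2 in parallel with the series input of stage 2, R3 + R4 = 17.47 kΩ.
R2 ‖ (R3+R4) = 3.572 kΩ.
First divider: V_A = V_CC · 3.572/(32.2 + 3.572) = 0.3894 V.
Then the unloaded second divider: V_B = V_A × R4/(R3+R4) = 0.3894 × 0.3818 = 0.1487 V.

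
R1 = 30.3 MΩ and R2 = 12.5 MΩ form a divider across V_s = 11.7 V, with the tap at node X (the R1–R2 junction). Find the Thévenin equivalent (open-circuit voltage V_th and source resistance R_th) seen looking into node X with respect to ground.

V_th is the unloaded tap voltage: V_s · R2/(R1+R2) = 11.7 × 0.2921 = 3.417 V.
Looking into X with the source shorted: R_th = R1·R2/(R1+R2) = 30.30 × 12.5/42.80 = 8.849 MΩ.

V_th ≈ 3.42 V, R_th ≈ 8.85 MΩ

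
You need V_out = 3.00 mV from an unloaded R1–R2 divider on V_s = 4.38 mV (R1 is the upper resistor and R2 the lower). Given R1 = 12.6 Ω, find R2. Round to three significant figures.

R2 ≈ 27.4 Ω

V_out/V_s = R2/(R1+R2) = 0.6849.
Rearranging, R2 = R1·k/(1−k) = 12.6 × 2.174 = 27.39 Ω.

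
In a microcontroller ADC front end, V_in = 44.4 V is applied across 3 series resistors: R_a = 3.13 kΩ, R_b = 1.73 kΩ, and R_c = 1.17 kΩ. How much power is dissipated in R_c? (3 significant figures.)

P ≈ 63.4 mW

The common current is I = 44.4/6.030 = 7.363 mA.
V(R_c) = I·R = 8.615 V; P = V·I = 8.615 × 7.363 = 63.43 mW.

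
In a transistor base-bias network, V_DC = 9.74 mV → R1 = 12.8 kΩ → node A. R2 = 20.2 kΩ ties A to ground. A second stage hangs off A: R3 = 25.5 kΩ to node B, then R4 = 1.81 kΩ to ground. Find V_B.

The second stage (R3 + R4 = 27.31 kΩ) loads node A in parallel with R2.
Effective lower resistance at A: R2 ‖ 27.31 = 11.61 kΩ.
First divider: V_A = V_DC · 11.61/(12.8 + 11.61) = 4.633 mV.
Stage 2 is unloaded, so V_B = V_A · R4/(R3+R4) = 4.633 × 1.81/27.31 = 0.3071 mV.

V_B ≈ 0.307 mV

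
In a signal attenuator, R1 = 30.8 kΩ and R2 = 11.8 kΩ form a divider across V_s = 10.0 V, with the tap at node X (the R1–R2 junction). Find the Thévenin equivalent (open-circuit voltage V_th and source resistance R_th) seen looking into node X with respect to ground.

V_th ≈ 2.77 V, R_th ≈ 8.53 kΩ

Open-circuit (no load on X): V_th = V_s · R2/(R1 + R2) = 10.0 × 11.8/(30.80 + 11.8) = 2.770 V.
With V_s suppressed (replaced by a short), R_th = R1 ‖ R2 = (30.80 × 11.8)/(30.80 + 11.8) = 8.531 kΩ.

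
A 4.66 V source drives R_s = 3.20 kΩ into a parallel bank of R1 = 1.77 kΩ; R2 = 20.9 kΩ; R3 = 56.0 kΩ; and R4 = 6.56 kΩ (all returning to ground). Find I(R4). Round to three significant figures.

Equivalent of the parallel group: R_p = 1.277 kΩ.
V_A by voltage divider: V_A = 4.66 × 1.277/(3.20 + 1.277) = 1.329 V.
I(R4) = V_A / R4 = 1.329/6.56 = 0.2026 mA.
(Check via current divider: I_total = 1.041 mA; share G_k/ΣG = 0.1947 → same result.)

I ≈ 0.203 mA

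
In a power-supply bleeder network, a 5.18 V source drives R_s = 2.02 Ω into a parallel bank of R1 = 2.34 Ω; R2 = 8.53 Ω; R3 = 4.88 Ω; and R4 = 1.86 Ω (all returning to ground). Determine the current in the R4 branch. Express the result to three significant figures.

I ≈ 0.774 A

Combine the parallel branches: R_p = (1/2.34 + 1/8.53 + 1/4.88 + 1/1.86)⁻¹ = 0.7769 Ω.
V_A = 5.18 × 0.7769/2.797 = 1.439 V.
Branch current I = V_A/R4 = 1.439/1.86 = 0.7736 A.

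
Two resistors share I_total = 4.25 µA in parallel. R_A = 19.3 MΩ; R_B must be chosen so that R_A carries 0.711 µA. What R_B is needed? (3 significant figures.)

In a two-way split, I_A/I_total = R_B/(R_A + R_B).
With f = 0.1673, R_B = R_A · f/(1−f) = 19.3 × 0.2009 = 3.877 MΩ.

R_B ≈ 3.88 MΩ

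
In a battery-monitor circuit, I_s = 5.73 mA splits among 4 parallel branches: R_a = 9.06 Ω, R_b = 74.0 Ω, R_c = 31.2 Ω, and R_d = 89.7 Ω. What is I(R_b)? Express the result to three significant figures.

ΣG = 1/9.06 + 1/74.0 + 1/31.2 + 1/89.7 = 0.1671.
Current divider: I(R_b) = I_s · G_k/ΣG = 5.73 × (0.01351/0.1671) = 5.73 × 0.08088 = 0.4634 mA.

I ≈ 0.463 mA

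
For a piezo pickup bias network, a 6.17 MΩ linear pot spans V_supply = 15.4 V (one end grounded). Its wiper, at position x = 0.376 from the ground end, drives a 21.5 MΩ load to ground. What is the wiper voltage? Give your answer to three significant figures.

V_out ≈ 5.43 V

The pot divides into 3.850 MΩ above the wiper and 2.320 MΩ below.
R_L loads the lower segment: effective lower R = 2.094 MΩ.
V_out = 15.4 × 2.094/(3.850 + 2.094) = 5.425 V.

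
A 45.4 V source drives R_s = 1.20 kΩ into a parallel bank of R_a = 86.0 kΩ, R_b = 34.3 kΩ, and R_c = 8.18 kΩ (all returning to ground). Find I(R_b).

Parallel bank: R_p = 1/(1/86.0 + 1/34.3 + 1/8.18) = 6.134 kΩ.
V_A = 45.4 × 6.134/7.334 = 37.97 V.
Branch current I = V_A/R_b = 37.97/34.3 = 1.107 mA.

I ≈ 1.11 mA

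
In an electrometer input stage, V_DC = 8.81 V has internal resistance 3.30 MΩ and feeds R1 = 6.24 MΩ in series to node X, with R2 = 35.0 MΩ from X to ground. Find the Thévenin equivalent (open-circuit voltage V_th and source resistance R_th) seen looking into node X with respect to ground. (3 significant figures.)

V_th ≈ 6.92 V, R_th ≈ 7.50 MΩ

R1' = 3.30 + 6.24 = 9.540 MΩ (source resistance + R1).
V_th is the unloaded tap voltage: V_DC · R2/(R1'+R2) = 8.81 × 0.7858 = 6.923 V.
Looking into X with the source shorted: R_th = R1'·R2/(R1'+R2) = 9.540 × 35.0/44.54 = 7.497 MΩ.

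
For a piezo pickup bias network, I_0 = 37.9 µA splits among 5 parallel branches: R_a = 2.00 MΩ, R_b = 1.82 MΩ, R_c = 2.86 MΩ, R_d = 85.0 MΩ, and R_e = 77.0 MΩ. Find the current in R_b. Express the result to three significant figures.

Conductances: ΣG = 1/2.00 + 1/1.82 + 1/2.86 + 1/85.0 + 1/77.0 = 1.424 (1/MΩ).
R_b takes the fraction G_k/ΣG = 0.5495/1.424 = 0.3859, so I = 37.9 × 0.3859 = 14.63 µA.

I ≈ 14.6 µA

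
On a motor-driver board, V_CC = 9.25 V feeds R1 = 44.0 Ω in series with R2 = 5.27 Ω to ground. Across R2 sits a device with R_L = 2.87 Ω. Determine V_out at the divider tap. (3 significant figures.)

V_out ≈ 0.375 V

The load sits in parallel with R2, giving an effective lower resistance R2' = R2·R_L/(R2+R_L) = 1.858 Ω.
Then V_out = V_CC · R2'/(R1 + R2') = 9.25 × 1.858/45.86 = 0.3748 V.
(Unloaded it would be 0.989 V; the load pulls it down.)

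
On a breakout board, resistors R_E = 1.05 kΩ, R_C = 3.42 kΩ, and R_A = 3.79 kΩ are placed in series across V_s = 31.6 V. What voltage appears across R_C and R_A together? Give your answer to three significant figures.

ΣR = 1.05 + 3.42 + 3.79 = 8.260 kΩ.
R_{R_C..R_A} = 3.42 + 3.79 = 7.210 kΩ.
Voltage divider: V = V_s · (7.210 / 8.260) = 31.6 × 0.8729 = 27.58 V.

V ≈ 27.6 V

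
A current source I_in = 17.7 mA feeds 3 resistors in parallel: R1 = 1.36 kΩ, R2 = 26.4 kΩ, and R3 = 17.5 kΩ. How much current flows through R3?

I ≈ 1.22 mA

Conductances: ΣG = 1/1.36 + 1/26.4 + 1/17.5 = 0.8303 (1/kΩ).
By the current-divider rule, I = I_in · G_k/ΣG = 17.7 × 0.06882 = 1.218 mA.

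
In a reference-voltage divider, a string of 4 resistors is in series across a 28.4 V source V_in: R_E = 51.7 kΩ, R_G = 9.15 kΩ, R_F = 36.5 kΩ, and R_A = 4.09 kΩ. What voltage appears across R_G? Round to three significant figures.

V ≈ 2.56 V

ΣR = 51.7 + 9.15 + 36.5 + 4.09 = 101.4 kΩ.
By the voltage-divider rule, V = 28.4 × 9.150/101.4 = 2.562 V.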